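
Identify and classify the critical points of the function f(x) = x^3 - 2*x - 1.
f'(x) = 3*x^2 - 2

Solve f'(x) = 0:
  3*x^2 - 2 = 0 has no rational roots; quadratic formula: x = (0 ± √24)/6.
  ⇒ x = -sqrt(6)/3 ≈ -0.8165, sqrt(6)/3 ≈ 0.8165

f''(x) = 6*x
Second-derivative test at each critical point:
  f''(-0.8165) = -4.8990 < 0 → local maximum
  f''(0.8165) = 4.8990 > 0 → local minimum

Critical points: x = -sqrt(6)/3 ≈ -0.8165 (local maximum); x = sqrt(6)/3 ≈ 0.8165 (local minimum)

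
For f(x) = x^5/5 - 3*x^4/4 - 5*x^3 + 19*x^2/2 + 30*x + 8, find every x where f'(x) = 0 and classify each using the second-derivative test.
f'(x) = x^4 - 3*x^3 - 15*x^2 + 19*x + 30

Solve f'(x) = 0:
  Factor: x^4 - 3*x^3 - 15*x^2 + 19*x + 30 = (x - 5)*(x - 2)*(x + 1)*(x + 3) = 0.
  ⇒ x = -3, -1, 2, 5

f''(x) = 4*x^3 - 9*x^2 - 30*x + 19
Second-derivative test at each critical point:
  f''(-3) = -80 < 0 → local maximum
  f''(-1) = 36 > 0 → local minimum
  f''(2) = -45 < 0 → local maximum
  f''(5) = 144 > 0 → local minimum

Critical points: x = -3 (local maximum); x = -1 (local minimum); x = 2 (local maximum); x = 5 (local minimum)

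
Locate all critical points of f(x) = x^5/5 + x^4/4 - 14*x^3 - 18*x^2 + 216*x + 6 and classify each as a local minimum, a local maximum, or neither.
f'(x) = x^4 + x^3 - 42*x^2 - 36*x + 216

Solve f'(x) = 0:
  Factor: x^4 + x^3 - 42*x^2 - 36*x + 216 = (x - 6)*(x - 2)*(x + 3)*(x + 6) = 0.
  ⇒ x = -6, -3, 2, 6

f''(x) = 4*x^3 + 3*x^2 - 84*x - 36
Second-derivative test at each critical point:
  f''(-6) = -288 < 0 → local maximum
  f''(-3) = 135 > 0 → local minimum
  f''(2) = -160 < 0 → local maximum
  f''(6) = 432 > 0 → local minimum

Critical points: x = -6 (local maximum); x = -3 (local minimum); x = 2 (local maximum); x = 6 (local minimum)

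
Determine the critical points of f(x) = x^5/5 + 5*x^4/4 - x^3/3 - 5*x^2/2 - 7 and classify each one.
f'(x) = x*(x^3 + 5*x^2 - x - 5)

Solve f'(x) = 0:
  Factor: x^4 + 5*x^3 - x^2 - 5*x = x*(x - 1)*(x + 1)*(x + 5) = 0.
  ⇒ x = -5, -1, 0, 1

f''(x) = 4*x^3 + 15*x^2 - 2*x - 5
Second-derivative test at each critical point:
  f''(-5) = -120 < 0 → local maximum
  f''(-1) = 8 > 0 → local minimum
  f''(0) = -5 < 0 → local maximum
  f''(1) = 12 > 0 → local minimum

Critical points: x = -5 (local maximum); x = -1 (local minimum); x = 0 (local maximum); x = 1 (local minimum)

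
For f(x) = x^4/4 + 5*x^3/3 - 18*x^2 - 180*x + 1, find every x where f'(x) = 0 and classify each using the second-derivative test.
f'(x) = x^3 + 5*x^2 - 36*x - 180

Solve f'(x) = 0:
  Factor: x^3 + 5*x^2 - 36*x - 180 = (x - 6)*(x + 5)*(x + 6) = 0.
  ⇒ x = -6, -5, 6

f''(x) = 3*x^2 + 10*x - 36
Second-derivative test at each critical point:
  f''(-6) = 12 > 0 → local minimum
  f''(-5) = -11 < 0 → local maximum
  f''(6) = 132 > 0 → local minimum

Critical points: x = -6 (local minimum); x = -5 (local maximum); x = 6 (local minimum)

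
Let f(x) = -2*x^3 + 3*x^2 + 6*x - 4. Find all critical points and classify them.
f'(x) = -6*x^2 + 6*x + 6

Solve f'(x) = 0:
  Factor: -6*x^2 + 6*x + 6 = -6*(x^2 - x - 1); x^2 - x - 1 = 0 has no rational roots; quadratic formula: x = (1 ± √5)/2.
  ⇒ x = 1/2 - sqrt(5)/2 ≈ -0.6180, 1/2 + sqrt(5)/2 ≈ 1.6180

f''(x) = 6 - 12*x
Second-derivative test at each critical point:
  f''(-0.6180) = 13.4164 > 0 → local minimum
  f''(1.6180) = -13.4164 < 0 → local maximum

Critical points: x = 1/2 - sqrt(5)/2 ≈ -0.6180 (local minimum); x = 1/2 + sqrt(5)/2 ≈ 1.6180 (local maximum)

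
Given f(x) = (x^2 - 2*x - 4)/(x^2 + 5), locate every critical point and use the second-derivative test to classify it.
f'(x) = 2*(x^2 + 9*x - 5)/(x^4 + 10*x^2 + 25)

Solve f'(x) = 0:
  f'(x) = 2*(x^2 + 9*x - 5)/(x^2 + 5)^2; the denominator is positive wherever f is defined, so f'(x) = 0 ⇔ 2*x^2 + 18*x - 10 = 0.
  Factor: 2*x^2 + 18*x - 10 = 2*(x^2 + 9*x - 5); x^2 + 9*x - 5 = 0 has no rational roots; quadratic formula: x = (-9 ± √101)/2.
  ⇒ x = -sqrt(101)/2 - 9/2 ≈ -9.5249, -9/2 + sqrt(101)/2 ≈ 0.5249

f''(x) = 2*(-2*x^3 - 27*x^2 + 30*x + 45)/(x^6 + 15*x^4 + 75*x^2 + 125)
Second-derivative test at each critical point:
  f''(-9.5249) = -0.0022 < 0 → local maximum
  f''(0.5249) = 0.7222 > 0 → local minimum

Critical points: x = -sqrt(101)/2 - 9/2 ≈ -9.5249 (local maximum); x = -9/2 + sqrt(101)/2 ≈ 0.5249 (local minimum)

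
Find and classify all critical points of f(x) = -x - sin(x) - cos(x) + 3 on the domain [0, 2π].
f'(x) = sin(x) - cos(x) - 1

Solve f'(x) = 0 on [0, 2π]:
  f'(x) = 0 ⇔ sin(x) - cos(x) = 1. Write the left side as R·cos(x + φ) with R = √((-1)² + (-1)²) = sqrt(2), cos φ = -sqrt(2)/2, sin φ = -sqrt(2)/2; then cos(x + φ) = sqrt(2)/2. Solve for x and keep the solutions lying in [0, 2π].
  ⇒ x = pi/2 ≈ 1.5708, pi ≈ 3.1416

f''(x) = sin(x) + cos(x)
Second-derivative test at each critical point:
  f''(1.5708) = 1 > 0 → local minimum
  f''(3.1416) = -1 < 0 → local maximum

Critical points: x = pi/2 ≈ 1.5708 (local minimum); x = pi ≈ 3.1416 (local maximum)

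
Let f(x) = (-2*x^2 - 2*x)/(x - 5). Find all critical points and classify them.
f'(x) = 2*(-x^2 + 10*x + 5)/(x^2 - 10*x + 25)

Solve f'(x) = 0:
  f'(x) = -2*(x^2 - 10*x - 5)/(x - 5)^2; the denominator is positive wherever f is defined, so f'(x) = 0 ⇔ -2*x^2 + 20*x + 10 = 0.
  Factor: -2*x^2 + 20*x + 10 = -2*(x^2 - 10*x - 5); x^2 - 10*x - 5 = 0 has no rational roots; quadratic formula: x = (10 ± √120)/2.
  ⇒ x = 5 - sqrt(30) ≈ -0.4772, 5 + sqrt(30) ≈ 10.4772

f''(x) = -120/(x^3 - 15*x^2 + 75*x - 125)
Second-derivative test at each critical point:
  f''(-0.4772) = 0.7303 > 0 → local minimum
  f''(10.4772) = -0.7303 < 0 → local maximum

Critical points: x = 5 - sqrt(30) ≈ -0.4772 (local minimum); x = 5 + sqrt(30) ≈ 10.4772 (local maximum)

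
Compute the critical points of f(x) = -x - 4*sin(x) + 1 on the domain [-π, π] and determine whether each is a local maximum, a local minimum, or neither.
f'(x) = -4*cos(x) - 1

Solve f'(x) = 0 on [-π, π]:
  f'(x) = 0 ⇔ cos(x) = -1/4, i.e. x = ±arccos(-1/4) + 2nπ; keep the solutions lying in [-π, π].
  ⇒ x = -acos(-1/4) ≈ -1.8235, acos(-1/4) ≈ 1.8235

f''(x) = 4*sin(x)
Second-derivative test at each critical point:
  f''(-1.8235) = -3.8730 < 0 → local maximum
  f''(1.8235) = 3.8730 > 0 → local minimum

Critical points: x = -acos(-1/4) ≈ -1.8235 (local maximum); x = acos(-1/4) ≈ 1.8235 (local minimum)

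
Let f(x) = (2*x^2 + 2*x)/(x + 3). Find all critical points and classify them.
f'(x) = 2*(x^2 + 6*x + 3)/(x^2 + 6*x + 9)

Solve f'(x) = 0:
  f'(x) = 2*(x^2 + 6*x + 3)/(x + 3)^2; the denominator is positive wherever f is defined, so f'(x) = 0 ⇔ 2*x^2 + 12*x + 6 = 0.
  Factor: 2*x^2 + 12*x + 6 = 2*(x^2 + 6*x + 3); x^2 + 6*x + 3 = 0 has no rational roots; quadratic formula: x = (-6 ± √24)/2.
  ⇒ x = -3 - sqrt(6) ≈ -5.4495, -3 + sqrt(6) ≈ -0.5505

f''(x) = 24/(x^3 + 9*x^2 + 27*x + 27)
Second-derivative test at each critical point:
  f''(-5.4495) = -1.6330 < 0 → local maximum
  f''(-0.5505) = 1.6330 > 0 → local minimum

Critical points: x = -3 - sqrt(6) ≈ -5.4495 (local maximum); x = -3 + sqrt(6) ≈ -0.5505 (local minimum)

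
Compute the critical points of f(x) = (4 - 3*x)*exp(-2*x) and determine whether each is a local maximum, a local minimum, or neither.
f'(x) = (6*x - 11)*exp(-2*x)

Solve f'(x) = 0:
  f'(x) = (6*x - 11)·exp(-2*x) and exp(-2*x) > 0 for every x, so f'(x) = 0 ⇔ 6*x - 11 = 0.
  6*x - 11 = 0.
  ⇒ x = 11/6

f''(x) = 4*(7 - 3*x)*exp(-2*x)
Second-derivative test at each critical point:
  f''(11/6) = 0.1534 > 0 → local minimum

Critical points: x = 11/6 (local minimum)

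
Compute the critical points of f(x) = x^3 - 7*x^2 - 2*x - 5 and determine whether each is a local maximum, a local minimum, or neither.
f'(x) = 3*x^2 - 14*x - 2

Solve f'(x) = 0:
  3*x^2 - 14*x - 2 = 0 has no rational roots; quadratic formula: x = (14 ± √220)/6.
  ⇒ x = 7/3 - sqrt(55)/3 ≈ -0.1387, 7/3 + sqrt(55)/3 ≈ 4.8054

f''(x) = 6*x - 14
Second-derivative test at each critical point:
  f''(-0.1387) = -14.8324 < 0 → local maximum
  f''(4.8054) = 14.8324 > 0 → local minimum

Critical points: x = 7/3 - sqrt(55)/3 ≈ -0.1387 (local maximum); x = 7/3 + sqrt(55)/3 ≈ 4.8054 (local minimum)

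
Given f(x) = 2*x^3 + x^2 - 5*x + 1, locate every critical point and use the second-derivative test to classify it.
f'(x) = 6*x^2 + 2*x - 5

Solve f'(x) = 0:
  6*x^2 + 2*x - 5 = 0 has no rational roots; quadratic formula: x = (-2 ± √124)/12.
  ⇒ x = -sqrt(31)/6 - 1/6 ≈ -1.0946, -1/6 + sqrt(31)/6 ≈ 0.7613

f''(x) = 12*x + 2
Second-derivative test at each critical point:
  f''(-1.0946) = -11.1355 < 0 → local maximum
  f''(0.7613) = 11.1355 > 0 → local minimum

Critical points: x = -sqrt(31)/6 - 1/6 ≈ -1.0946 (local maximum); x = -1/6 + sqrt(31)/6 ≈ 0.7613 (local minimum)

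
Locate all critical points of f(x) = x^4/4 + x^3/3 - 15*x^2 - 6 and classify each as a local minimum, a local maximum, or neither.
f'(x) = x*(x^2 + x - 30)

Solve f'(x) = 0:
  Factor: x^3 + x^2 - 30*x = x*(x - 5)*(x + 6) = 0.
  ⇒ x = -6, 0, 5

f''(x) = 3*x^2 + 2*x - 30
Second-derivative test at each critical point:
  f''(-6) = 66 > 0 → local minimum
  f''(0) = -30 < 0 → local maximum
  f''(5) = 55 > 0 → local minimum

Critical points: x = -6 (local minimum); x = 0 (local maximum); x = 5 (local minimum)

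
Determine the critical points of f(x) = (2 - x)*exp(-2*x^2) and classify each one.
f'(x) = (4*x*(x - 2) - 1)*exp(-2*x^2)

Solve f'(x) = 0:
  f'(x) = (4*x^2 - 8*x - 1)·exp(-2*x^2) and exp(-2*x^2) > 0 for every x, so f'(x) = 0 ⇔ 4*x^2 - 8*x - 1 = 0.
  4*x^2 - 8*x - 1 = 0 has no rational roots; quadratic formula: x = (8 ± √80)/8.
  ⇒ x = 1 - sqrt(5)/2 ≈ -0.1180, 1 + sqrt(5)/2 ≈ 2.1180

f''(x) = 4*(4*x^2*(2 - x) + 3*x - 2)*exp(-2*x^2)
Second-derivative test at each critical point:
  f''(-0.1180) = -8.6985 < 0 → local maximum
  f''(2.1180) = 0.0011 > 0 → local minimum

Critical points: x = 1 - sqrt(5)/2 ≈ -0.1180 (local maximum); x = 1 + sqrt(5)/2 ≈ 2.1180 (local minimum)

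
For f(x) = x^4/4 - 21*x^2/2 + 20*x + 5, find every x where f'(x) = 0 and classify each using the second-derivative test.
f'(x) = x^3 - 21*x + 20

Solve f'(x) = 0:
  Factor: x^3 - 21*x + 20 = (x - 4)*(x - 1)*(x + 5) = 0.
  ⇒ x = -5, 1, 4

f''(x) = 3*x^2 - 21
Second-derivative test at each critical point:
  f''(-5) = 54 > 0 → local minimum
  f''(1) = -18 < 0 → local maximum
  f''(4) = 27 > 0 → local minimum

Critical points: x = -5 (local minimum); x = 1 (local maximum); x = 4 (local minimum)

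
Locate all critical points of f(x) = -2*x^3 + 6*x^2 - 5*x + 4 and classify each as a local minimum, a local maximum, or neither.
f'(x) = -6*x^2 + 12*x - 5

Solve f'(x) = 0:
  6*x^2 - 12*x + 5 = 0 has no rational roots; quadratic formula: x = (12 ± √24)/12.
  ⇒ x = 1 - sqrt(6)/6 ≈ 0.5918, sqrt(6)/6 + 1 ≈ 1.4082

f''(x) = 12 - 12*x
Second-derivative test at each critical point:
  f''(0.5918) = 4.8990 > 0 → local minimum
  f''(1.4082) = -4.8990 < 0 → local maximum

Critical points: x = 1 - sqrt(6)/6 ≈ 0.5918 (local minimum); x = sqrt(6)/6 + 1 ≈ 1.4082 (local maximum)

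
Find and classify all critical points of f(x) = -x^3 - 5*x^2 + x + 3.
f'(x) = -3*x^2 - 10*x + 1

Solve f'(x) = 0:
  3*x^2 + 10*x - 1 = 0 has no rational roots; quadratic formula: x = (-10 ± √112)/6.
  ⇒ x = -2*sqrt(7)/3 - 5/3 ≈ -3.4305, -5/3 + 2*sqrt(7)/3 ≈ 0.0972

f''(x) = -6*x - 10
Second-derivative test at each critical point:
  f''(-3.4305) = 10.5830 > 0 → local minimum
  f''(0.0972) = -10.5830 < 0 → local maximum

Critical points: x = -2*sqrt(7)/3 - 5/3 ≈ -3.4305 (local minimum); x = -5/3 + 2*sqrt(7)/3 ≈ 0.0972 (local maximum)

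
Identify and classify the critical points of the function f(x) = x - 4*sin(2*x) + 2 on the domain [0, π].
f'(x) = 1 - 8*cos(2*x)

Solve f'(x) = 0 on [0, π]:
  f'(x) = 0 ⇔ cos(2*x) = 1/8, i.e. 2*x = ±arccos(1/8) + 2nπ; keep the solutions lying in [0, π].
  ⇒ x = acos(1/8)/2 ≈ 0.7227, pi - acos(1/8)/2 ≈ 2.4189

f''(x) = 16*sin(2*x)
Second-derivative test at each critical point:
  f''(0.7227) = 15.8745 > 0 → local minimum
  f''(2.4189) = -15.8745 < 0 → local maximum

Critical points: x = acos(1/8)/2 ≈ 0.7227 (local minimum); x = pi - acos(1/8)/2 ≈ 2.4189 (local maximum)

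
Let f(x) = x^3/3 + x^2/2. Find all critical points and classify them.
f'(x) = x*(x + 1)

Solve f'(x) = 0:
  Factor: x^2 + x = x*(x + 1) = 0.
  ⇒ x = -1, 0

f''(x) = 2*x + 1
Second-derivative test at each critical point:
  f''(-1) = -1 < 0 → local maximum
  f''(0) = 1 > 0 → local minimum

Critical points: x = -1 (local maximum); x = 0 (local minimum)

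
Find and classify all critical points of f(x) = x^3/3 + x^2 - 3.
f'(x) = x*(x + 2)

Solve f'(x) = 0:
  Factor: x^2 + 2*x = x*(x + 2) = 0.
  ⇒ x = -2, 0

f''(x) = 2*x + 2
Second-derivative test at each critical point:
  f''(-2) = -2 < 0 → local maximum
  f''(0) = 2 > 0 → local minimum

Critical points: x = -2 (local maximum); x = 0 (local minimum)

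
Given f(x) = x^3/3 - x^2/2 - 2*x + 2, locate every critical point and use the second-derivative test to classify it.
f'(x) = x^2 - x - 2

Solve f'(x) = 0:
  Factor: x^2 - x - 2 = (x - 2)*(x + 1) = 0.
  ⇒ x = -1, 2

f''(x) = 2*x - 1
Second-derivative test at each critical point:
  f''(-1) = -3 < 0 → local maximum
  f''(2) = 3 > 0 → local minimum

Critical points: x = -1 (local maximum); x = 2 (local minimum)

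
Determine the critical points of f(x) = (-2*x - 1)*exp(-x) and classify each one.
f'(x) = (2*x - 1)*exp(-x)

Solve f'(x) = 0:
  f'(x) = (2*x - 1)·exp(-x) and exp(-x) > 0 for every x, so f'(x) = 0 ⇔ 2*x - 1 = 0.
  2*x - 1 = 0.
  ⇒ x = 1/2

f''(x) = (3 - 2*x)*exp(-x)
Second-derivative test at each critical point:
  f''(1/2) = 1.2131 > 0 → local minimum

Critical points: x = 1/2 (local minimum)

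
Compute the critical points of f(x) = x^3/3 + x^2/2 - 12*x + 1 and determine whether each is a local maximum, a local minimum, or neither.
f'(x) = x^2 + x - 12

Solve f'(x) = 0:
  Factor: x^2 + x - 12 = (x - 3)*(x + 4) = 0.
  ⇒ x = -4, 3

f''(x) = 2*x + 1
Second-derivative test at each critical point:
  f''(-4) = -7 < 0 → local maximum
  f''(3) = 7 > 0 → local minimum

Critical points: x = -4 (local maximum); x = 3 (local minimum)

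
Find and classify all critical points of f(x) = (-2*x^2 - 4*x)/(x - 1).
f'(x) = 2*(-x^2 + 2*x + 2)/(x^2 - 2*x + 1)

Solve f'(x) = 0:
  f'(x) = -2*(x^2 - 2*x - 2)/(x - 1)^2; the denominator is positive wherever f is defined, so f'(x) = 0 ⇔ -2*x^2 + 4*x + 4 = 0.
  Factor: -2*x^2 + 4*x + 4 = -2*(x^2 - 2*x - 2); x^2 - 2*x - 2 = 0 has no rational roots; quadratic formula: x = (2 ± √12)/2.
  ⇒ x = 1 - sqrt(3) ≈ -0.7321, 1 + sqrt(3) ≈ 2.7321

f''(x) = -12/(x^3 - 3*x^2 + 3*x - 1)
Second-derivative test at each critical point:
  f''(-0.7321) = 2.3094 > 0 → local minimum
  f''(2.7321) = -2.3094 < 0 → local maximum

Critical points: x = 1 - sqrt(3) ≈ -0.7321 (local minimum); x = 1 + sqrt(3) ≈ 2.7321 (local maximum)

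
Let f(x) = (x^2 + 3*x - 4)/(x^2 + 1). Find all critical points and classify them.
f'(x) = (-3*x^2 + 10*x + 3)/(x^4 + 2*x^2 + 1)

Solve f'(x) = 0:
  f'(x) = -(3*x^2 - 10*x - 3)/(x^2 + 1)^2; the denominator is positive wherever f is defined, so f'(x) = 0 ⇔ -3*x^2 + 10*x + 3 = 0.
  3*x^2 - 10*x - 3 = 0 has no rational roots; quadratic formula: x = (10 ± √136)/6.
  ⇒ x = 5/3 - sqrt(34)/3 ≈ -0.2770, 5/3 + sqrt(34)/3 ≈ 3.6103

f''(x) = 2*(3*x^3 - 15*x^2 - 9*x + 5)/(x^6 + 3*x^4 + 3*x^2 + 1)
Second-derivative test at each critical point:
  f''(-0.2770) = 10.0592 > 0 → local minimum
  f''(3.6103) = -0.0592 < 0 → local maximum

Critical points: x = 5/3 - sqrt(34)/3 ≈ -0.2770 (local minimum); x = 5/3 + sqrt(34)/3 ≈ 3.6103 (local maximum)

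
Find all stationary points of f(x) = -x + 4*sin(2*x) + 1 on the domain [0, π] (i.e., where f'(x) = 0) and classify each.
f'(x) = 8*cos(2*x) - 1

Solve f'(x) = 0 on [0, π]:
  f'(x) = 0 ⇔ cos(2*x) = 1/8, i.e. 2*x = ±arccos(1/8) + 2nπ; keep the solutions lying in [0, π].
  ⇒ x = acos(1/8)/2 ≈ 0.7227, pi - acos(1/8)/2 ≈ 2.4189

f''(x) = -16*sin(2*x)
Second-derivative test at each critical point:
  f''(0.7227) = -15.8745 < 0 → local maximum
  f''(2.4189) = 15.8745 > 0 → local minimum

Critical points: x = acos(1/8)/2 ≈ 0.7227 (local maximum); x = pi - acos(1/8)/2 ≈ 2.4189 (local minimum)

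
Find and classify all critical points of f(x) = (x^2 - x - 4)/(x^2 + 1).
f'(x) = (x^2 + 10*x - 1)/(x^4 + 2*x^2 + 1)

Solve f'(x) = 0:
  f'(x) = (x^2 + 10*x - 1)/(x^2 + 1)^2; the denominator is positive wherever f is defined, so f'(x) = 0 ⇔ x^2 + 10*x - 1 = 0.
  x^2 + 10*x - 1 = 0 has no rational roots; quadratic formula: x = (-10 ± √104)/2.
  ⇒ x = -sqrt(26) - 5 ≈ -10.0990, -5 + sqrt(26) ≈ 0.0990

f''(x) = 2*(-x^3 - 15*x^2 + 3*x + 5)/(x^6 + 3*x^4 + 3*x^2 + 1)
Second-derivative test at each critical point:
  f''(-10.0990) = -0.0010 < 0 → local maximum
  f''(0.0990) = 10.0010 > 0 → local minimum

Critical points: x = -sqrt(26) - 5 ≈ -10.0990 (local maximum); x = -5 + sqrt(26) ≈ 0.0990 (local minimum)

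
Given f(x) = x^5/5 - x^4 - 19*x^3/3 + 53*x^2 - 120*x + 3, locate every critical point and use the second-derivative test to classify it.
f'(x) = x^4 - 4*x^3 - 19*x^2 + 106*x - 120

Solve f'(x) = 0:
  Factor: x^4 - 4*x^3 - 19*x^2 + 106*x - 120 = (x - 4)*(x - 3)*(x - 2)*(x + 5) = 0.
  ⇒ x = -5, 2, 3, 4

f''(x) = 4*x^3 - 12*x^2 - 38*x + 106
Second-derivative test at each critical point:
  f''(-5) = -504 < 0 → local maximum
  f''(2) = 14 > 0 → local minimum
  f''(3) = -8 < 0 → local maximum
  f''(4) = 18 > 0 → local minimum

Critical points: x = -5 (local maximum); x = 2 (local minimum); x = 3 (local maximum); x = 4 (local minimum)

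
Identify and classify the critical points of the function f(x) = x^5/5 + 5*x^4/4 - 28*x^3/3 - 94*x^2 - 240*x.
f'(x) = x^4 + 5*x^3 - 28*x^2 - 188*x - 240

Solve f'(x) = 0:
  Factor: x^4 + 5*x^3 - 28*x^2 - 188*x - 240 = (x - 6)*(x + 2)*(x + 4)*(x + 5) = 0.
  ⇒ x = -5, -4, -2, 6

f''(x) = 4*x^3 + 15*x^2 - 56*x - 188
Second-derivative test at each critical point:
  f''(-5) = -33 < 0 → local maximum
  f''(-4) = 20 > 0 → local minimum
  f''(-2) = -48 < 0 → local maximum
  f''(6) = 880 > 0 → local minimum

Critical points: x = -5 (local maximum); x = -4 (local minimum); x = -2 (local maximum); x = 6 (local minimum)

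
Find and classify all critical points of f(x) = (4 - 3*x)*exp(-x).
f'(x) = (3*x - 7)*exp(-x)

Solve f'(x) = 0:
  f'(x) = (3*x - 7)·exp(-x) and exp(-x) > 0 for every x, so f'(x) = 0 ⇔ 3*x - 7 = 0.
  3*x - 7 = 0.
  ⇒ x = 7/3

f''(x) = (10 - 3*x)*exp(-x)
Second-derivative test at each critical point:
  f''(7/3) = 0.2909 > 0 → local minimum

Critical points: x = 7/3 (local minimum)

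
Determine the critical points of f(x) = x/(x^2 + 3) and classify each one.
f'(x) = (3 - x^2)/(x^4 + 6*x^2 + 9)

Solve f'(x) = 0:
  f'(x) = -(x^2 - 3)/(x^2 + 3)^2; the denominator is positive wherever f is defined, so f'(x) = 0 ⇔ 3 - x^2 = 0.
  x^2 - 3 = 0 has no rational roots; quadratic formula: x = (0 ± √12)/2.
  ⇒ x = -sqrt(3) ≈ -1.7321, sqrt(3) ≈ 1.7321

f''(x) = 2*x*(x^2 - 9)/(x^2 + 3)^3
Second-derivative test at each critical point:
  f''(-1.7321) = 0.0962 > 0 → local minimum
  f''(1.7321) = -0.0962 < 0 → local maximum

Critical points: x = -sqrt(3) ≈ -1.7321 (local minimum); x = sqrt(3) ≈ 1.7321 (local maximum)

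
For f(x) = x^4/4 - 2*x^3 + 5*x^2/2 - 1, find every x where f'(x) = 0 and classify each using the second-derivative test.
f'(x) = x*(x^2 - 6*x + 5)

Solve f'(x) = 0:
  Factor: x^3 - 6*x^2 + 5*x = x*(x - 5)*(x - 1) = 0.
  ⇒ x = 0, 1, 5

f''(x) = 3*x^2 - 12*x + 5
Second-derivative test at each critical point:
  f''(0) = 5 > 0 → local minimum
  f''(1) = -4 < 0 → local maximum
  f''(5) = 20 > 0 → local minimum

Critical points: x = 0 (local minimum); x = 1 (local maximum); x = 5 (local minimum)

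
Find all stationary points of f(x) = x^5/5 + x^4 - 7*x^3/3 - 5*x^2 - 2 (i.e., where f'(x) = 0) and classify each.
f'(x) = x*(x^3 + 4*x^2 - 7*x - 10)

Solve f'(x) = 0:
  Factor: x^4 + 4*x^3 - 7*x^2 - 10*x = x*(x - 2)*(x + 1)*(x + 5) = 0.
  ⇒ x = -5, -1, 0, 2

f''(x) = 4*x^3 + 12*x^2 - 14*x - 10
Second-derivative test at each critical point:
  f''(-5) = -140 < 0 → local maximum
  f''(-1) = 12 > 0 → local minimum
  f''(0) = -10 < 0 → local maximum
  f''(2) = 42 > 0 → local minimum

Critical points: x = -5 (local maximum); x = -1 (local minimum); x = 0 (local maximum); x = 2 (local minimum)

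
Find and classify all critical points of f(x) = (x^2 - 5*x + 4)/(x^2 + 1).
f'(x) = (5*x^2 - 6*x - 5)/(x^4 + 2*x^2 + 1)

Solve f'(x) = 0:
  f'(x) = (5*x^2 - 6*x - 5)/(x^2 + 1)^2; the denominator is positive wherever f is defined, so f'(x) = 0 ⇔ 5*x^2 - 6*x - 5 = 0.
  5*x^2 - 6*x - 5 = 0 has no rational roots; quadratic formula: x = (6 ± √136)/10.
  ⇒ x = 3/5 - sqrt(34)/5 ≈ -0.5662, 3/5 + sqrt(34)/5 ≈ 1.7662

f''(x) = 2*(-5*x^3 + 9*x^2 + 15*x - 3)/(x^6 + 3*x^4 + 3*x^2 + 1)
Second-derivative test at each critical point:
  f''(-0.5662) = -6.6872 < 0 → local maximum
  f''(1.7662) = 0.6872 > 0 → local minimum

Critical points: x = 3/5 - sqrt(34)/5 ≈ -0.5662 (local maximum); x = 3/5 + sqrt(34)/5 ≈ 1.7662 (local minimum)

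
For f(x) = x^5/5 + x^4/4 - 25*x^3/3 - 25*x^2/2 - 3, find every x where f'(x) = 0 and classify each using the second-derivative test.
f'(x) = x*(x^3 + x^2 - 25*x - 25)

Solve f'(x) = 0:
  Factor: x^4 + x^3 - 25*x^2 - 25*x = x*(x - 5)*(x + 1)*(x + 5) = 0.
  ⇒ x = -5, -1, 0, 5

f''(x) = 4*x^3 + 3*x^2 - 50*x - 25
Second-derivative test at each critical point:
  f''(-5) = -200 < 0 → local maximum
  f''(-1) = 24 > 0 → local minimum
  f''(0) = -25 < 0 → local maximum
  f''(5) = 300 > 0 → local minimum

Critical points: x = -5 (local maximum); x = -1 (local minimum); x = 0 (local maximum); x = 5 (local minimum)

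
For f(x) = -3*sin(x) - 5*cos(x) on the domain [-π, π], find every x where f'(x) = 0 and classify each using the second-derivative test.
f'(x) = 5*sin(x) - 3*cos(x)

Solve f'(x) = 0 on [-π, π]:
  f'(x) = 0 ⇔ -3*cos(x) = -5*sin(x) ⇔ tan(x) = 3/5, i.e. x = arctan(3/5) + nπ; keep the solutions lying in [-π, π].
  ⇒ x = -pi + atan(3/5) ≈ -2.6012, atan(3/5) ≈ 0.5404

f''(x) = 3*sin(x) + 5*cos(x)
Second-derivative test at each critical point:
  f''(-2.6012) = -5.8310 < 0 → local maximum
  f''(0.5404) = 5.8310 > 0 → local minimum

Critical points: x = -pi + atan(3/5) ≈ -2.6012 (local maximum); x = atan(3/5) ≈ 0.5404 (local minimum)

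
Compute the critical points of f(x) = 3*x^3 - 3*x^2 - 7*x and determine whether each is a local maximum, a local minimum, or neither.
f'(x) = 9*x^2 - 6*x - 7

Solve f'(x) = 0:
  9*x^2 - 6*x - 7 = 0 has no rational roots; quadratic formula: x = (6 ± √288)/18.
  ⇒ x = 1/3 - 2*sqrt(2)/3 ≈ -0.6095, 1/3 + 2*sqrt(2)/3 ≈ 1.2761

f''(x) = 18*x - 6
Second-derivative test at each critical point:
  f''(-0.6095) = -16.9706 < 0 → local maximum
  f''(1.2761) = 16.9706 > 0 → local minimum

Critical points: x = 1/3 - 2*sqrt(2)/3 ≈ -0.6095 (local maximum); x = 1/3 + 2*sqrt(2)/3 ≈ 1.2761 (local minimum)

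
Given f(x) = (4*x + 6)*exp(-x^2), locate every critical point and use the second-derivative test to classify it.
f'(x) = 4*(-x*(2*x + 3) + 1)*exp(-x^2)

Solve f'(x) = 0:
  f'(x) = (-8*x^2 - 12*x + 4)·exp(-x^2) and exp(-x^2) > 0 for every x, so f'(x) = 0 ⇔ -8*x^2 - 12*x + 4 = 0.
  Factor: -8*x^2 - 12*x + 4 = -4*(2*x^2 + 3*x - 1); 2*x^2 + 3*x - 1 = 0 has no rational roots; quadratic formula: x = (-3 ± √17)/4.
  ⇒ x = -sqrt(17)/4 - 3/4 ≈ -1.7808, -3/4 + sqrt(17)/4 ≈ 0.2808

f''(x) = 4*(2*x^2*(2*x + 3) - 6*x - 3)*exp(-x^2)
Second-derivative test at each critical point:
  f''(-1.7808) = 0.6919 > 0 → local minimum
  f''(0.2808) = -15.2422 < 0 → local maximum

Critical points: x = -sqrt(17)/4 - 3/4 ≈ -1.7808 (local minimum); x = -3/4 + sqrt(17)/4 ≈ 0.2808 (local maximum)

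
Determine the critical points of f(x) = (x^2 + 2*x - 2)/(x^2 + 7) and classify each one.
f'(x) = 2*(-x^2 + 9*x + 7)/(x^4 + 14*x^2 + 49)

Solve f'(x) = 0:
  f'(x) = -2*(x^2 - 9*x - 7)/(x^2 + 7)^2; the denominator is positive wherever f is defined, so f'(x) = 0 ⇔ -2*x^2 + 18*x + 14 = 0.
  Factor: -2*x^2 + 18*x + 14 = -2*(x^2 - 9*x - 7); x^2 - 9*x - 7 = 0 has no rational roots; quadratic formula: x = (9 ± √109)/2.
  ⇒ x = 9/2 - sqrt(109)/2 ≈ -0.7202, 9/2 + sqrt(109)/2 ≈ 9.7202

f''(x) = 2*(2*x^3 - 27*x^2 - 42*x + 63)/(x^6 + 21*x^4 + 147*x^2 + 343)
Second-derivative test at each critical point:
  f''(-0.7202) = 0.3694 > 0 → local minimum
  f''(9.7202) = -0.0020 < 0 → local maximum

Critical points: x = 9/2 - sqrt(109)/2 ≈ -0.7202 (local minimum); x = 9/2 + sqrt(109)/2 ≈ 9.7202 (local maximum)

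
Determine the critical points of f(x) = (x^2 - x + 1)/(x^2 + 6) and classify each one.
f'(x) = (x^2 + 10*x - 6)/(x^4 + 12*x^2 + 36)

Solve f'(x) = 0:
  f'(x) = (x^2 + 10*x - 6)/(x^2 + 6)^2; the denominator is positive wherever f is defined, so f'(x) = 0 ⇔ x^2 + 10*x - 6 = 0.
  x^2 + 10*x - 6 = 0 has no rational roots; quadratic formula: x = (-10 ± √124)/2.
  ⇒ x = -sqrt(31) - 5 ≈ -10.5678, -5 + sqrt(31) ≈ 0.5678

f''(x) = 2*(-x^3 - 15*x^2 + 18*x + 30)/(x^6 + 18*x^4 + 108*x^2 + 216)
Second-derivative test at each critical point:
  f''(-10.5678) = -0.0008 < 0 → local maximum
  f''(0.5678) = 0.2786 > 0 → local minimum

Critical points: x = -sqrt(31) - 5 ≈ -10.5678 (local maximum); x = -5 + sqrt(31) ≈ 0.5678 (local minimum)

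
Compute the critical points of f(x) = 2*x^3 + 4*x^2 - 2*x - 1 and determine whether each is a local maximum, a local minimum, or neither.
f'(x) = 6*x^2 + 8*x - 2

Solve f'(x) = 0:
  Factor: 6*x^2 + 8*x - 2 = 2*(3*x^2 + 4*x - 1); 3*x^2 + 4*x - 1 = 0 has no rational roots; quadratic formula: x = (-4 ± √28)/6.
  ⇒ x = -sqrt(7)/3 - 2/3 ≈ -1.5486, -2/3 + sqrt(7)/3 ≈ 0.2153

f''(x) = 12*x + 8
Second-derivative test at each critical point:
  f''(-1.5486) = -10.5830 < 0 → local maximum
  f''(0.2153) = 10.5830 > 0 → local minimum

Critical points: x = -sqrt(7)/3 - 2/3 ≈ -1.5486 (local maximum); x = -2/3 + sqrt(7)/3 ≈ 0.2153 (local minimum)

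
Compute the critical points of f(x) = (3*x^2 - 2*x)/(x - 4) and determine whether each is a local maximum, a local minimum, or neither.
f'(x) = (3*x^2 - 24*x + 8)/(x^2 - 8*x + 16)

Solve f'(x) = 0:
  f'(x) = (3*x^2 - 24*x + 8)/(x - 4)^2; the denominator is positive wherever f is defined, so f'(x) = 0 ⇔ 3*x^2 - 24*x + 8 = 0.
  3*x^2 - 24*x + 8 = 0 has no rational roots; quadratic formula: x = (24 ± √480)/6.
  ⇒ x = 4 - 2*sqrt(30)/3 ≈ 0.3485, 2*sqrt(30)/3 + 4 ≈ 7.6515

f''(x) = 80/(x^3 - 12*x^2 + 48*x - 64)
Second-derivative test at each critical point:
  f''(0.3485) = -1.6432 < 0 → local maximum
  f''(7.6515) = 1.6432 > 0 → local minimum

Critical points: x = 4 - 2*sqrt(30)/3 ≈ 0.3485 (local maximum); x = 2*sqrt(30)/3 + 4 ≈ 7.6515 (local minimum)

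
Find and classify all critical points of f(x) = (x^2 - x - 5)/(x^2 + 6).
f'(x) = (x^2 + 22*x - 6)/(x^4 + 12*x^2 + 36)

Solve f'(x) = 0:
  f'(x) = (x^2 + 22*x - 6)/(x^2 + 6)^2; the denominator is positive wherever f is defined, so f'(x) = 0 ⇔ x^2 + 22*x - 6 = 0.
  x^2 + 22*x - 6 = 0 has no rational roots; quadratic formula: x = (-22 ± √508)/2.
  ⇒ x = -sqrt(127) - 11 ≈ -22.2694, -11 + sqrt(127) ≈ 0.2694

f''(x) = 2*(-x^3 - 33*x^2 + 18*x + 66)/(x^6 + 18*x^4 + 108*x^2 + 216)
Second-derivative test at each critical point:
  f''(-22.2694) = -8.946e-05 < 0 → local maximum
  f''(0.2694) = 0.6112 > 0 → local minimum

Critical points: x = -sqrt(127) - 11 ≈ -22.2694 (local maximum); x = -11 + sqrt(127) ≈ 0.2694 (local minimum)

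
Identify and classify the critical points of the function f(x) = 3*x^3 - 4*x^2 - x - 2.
f'(x) = 9*x^2 - 8*x - 1

Solve f'(x) = 0:
  Factor: 9*x^2 - 8*x - 1 = (x - 1)*(9*x + 1) = 0.
  ⇒ x = -1/9, 1

f''(x) = 18*x - 8
Second-derivative test at each critical point:
  f''(-1/9) = -10 < 0 → local maximum
  f''(1) = 10 > 0 → local minimum

Critical points: x = -1/9 (local maximum); x = 1 (local minimum)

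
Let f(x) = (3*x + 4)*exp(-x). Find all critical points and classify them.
f'(x) = (-3*x - 1)*exp(-x)

Solve f'(x) = 0:
  f'(x) = (-3*x - 1)·exp(-x) and exp(-x) > 0 for every x, so f'(x) = 0 ⇔ -3*x - 1 = 0.
  -3*x - 1 = 0.
  ⇒ x = -1/3

f''(x) = (3*x - 2)*exp(-x)
Second-derivative test at each critical point:
  f''(-1/3) = -4.1868 < 0 → local maximum

Critical points: x = -1/3 (local maximum)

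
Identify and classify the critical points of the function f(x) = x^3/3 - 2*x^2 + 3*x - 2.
f'(x) = x^2 - 4*x + 3

Solve f'(x) = 0:
  Factor: x^2 - 4*x + 3 = (x - 3)*(x - 1) = 0.
  ⇒ x = 1, 3

f''(x) = 2*x - 4
Second-derivative test at each critical point:
  f''(1) = -2 < 0 → local maximum
  f''(3) = 2 > 0 → local minimum

Critical points: x = 1 (local maximum); x = 3 (local minimum)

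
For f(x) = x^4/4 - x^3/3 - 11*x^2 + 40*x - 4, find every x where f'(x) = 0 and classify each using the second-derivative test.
f'(x) = x^3 - x^2 - 22*x + 40

Solve f'(x) = 0:
  Factor: x^3 - x^2 - 22*x + 40 = (x - 4)*(x - 2)*(x + 5) = 0.
  ⇒ x = -5, 2, 4

f''(x) = 3*x^2 - 2*x - 22
Second-derivative test at each critical point:
  f''(-5) = 63 > 0 → local minimum
  f''(2) = -14 < 0 → local maximum
  f''(4) = 18 > 0 → local minimum

Critical points: x = -5 (local minimum); x = 2 (local maximum); x = 4 (local minimum)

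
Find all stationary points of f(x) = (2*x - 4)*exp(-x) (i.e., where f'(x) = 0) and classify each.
f'(x) = 2*(3 - x)*exp(-x)

Solve f'(x) = 0:
  f'(x) = (6 - 2*x)·exp(-x) and exp(-x) > 0 for every x, so f'(x) = 0 ⇔ 6 - 2*x = 0.
  Factor: 6 - 2*x = -2*(x - 3) = 0.
  ⇒ x = 3

f''(x) = 2*(x - 4)*exp(-x)
Second-derivative test at each critical point:
  f''(3) = -0.0996 < 0 → local maximum

Critical points: x = 3 (local maximum)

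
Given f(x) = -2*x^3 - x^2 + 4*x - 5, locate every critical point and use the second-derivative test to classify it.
f'(x) = -6*x^2 - 2*x + 4

Solve f'(x) = 0:
  Factor: -6*x^2 - 2*x + 4 = -2*(x + 1)*(3*x - 2) = 0.
  ⇒ x = -1, 2/3

f''(x) = -12*x - 2
Second-derivative test at each critical point:
  f''(-1) = 10 > 0 → local minimum
  f''(2/3) = -10 < 0 → local maximum

Critical points: x = -1 (local minimum); x = 2/3 (local maximum)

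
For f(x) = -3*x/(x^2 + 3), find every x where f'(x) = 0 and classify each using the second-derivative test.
f'(x) = 3*(x^2 - 3)/(x^2 + 3)^2

Solve f'(x) = 0:
  f'(x) = 3*(x^2 - 3)/(x^2 + 3)^2; the denominator is positive wherever f is defined, so f'(x) = 0 ⇔ 3*x^2 - 9 = 0.
  Factor: 3*x^2 - 9 = 3*(x^2 - 3); x^2 - 3 = 0 has no rational roots; quadratic formula: x = (0 ± √12)/2.
  ⇒ x = -sqrt(3) ≈ -1.7321, sqrt(3) ≈ 1.7321

f''(x) = 6*x*(9 - x^2)/(x^2 + 3)^3
Second-derivative test at each critical point:
  f''(-1.7321) = -0.2887 < 0 → local maximum
  f''(1.7321) = 0.2887 > 0 → local minimum

Critical points: x = -sqrt(3) ≈ -1.7321 (local maximum); x = sqrt(3) ≈ 1.7321 (local minimum)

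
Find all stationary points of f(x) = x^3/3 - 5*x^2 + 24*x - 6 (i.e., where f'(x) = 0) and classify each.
f'(x) = x^2 - 10*x + 24

Solve f'(x) = 0:
  Factor: x^2 - 10*x + 24 = (x - 6)*(x - 4) = 0.
  ⇒ x = 4, 6

f''(x) = 2*x - 10
Second-derivative test at each critical point:
  f''(4) = -2 < 0 → local maximum
  f''(6) = 2 > 0 → local minimum

Critical points: x = 4 (local maximum); x = 6 (local minimum)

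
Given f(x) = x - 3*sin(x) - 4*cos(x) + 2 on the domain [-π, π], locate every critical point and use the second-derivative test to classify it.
f'(x) = 4*sin(x) - 3*cos(x) + 1

Solve f'(x) = 0 on [-π, π]:
  f'(x) = 0 ⇔ 4*sin(x) - 3*cos(x) = -1. Write the left side as R·cos(x + φ) with R = √((-3)² + (-4)²) = 5, cos φ = -3/5, sin φ = -4/5; then cos(x + φ) = -1/5. Solve for x and keep the solutions lying in [-π, π].
  ⇒ x = -pi + atan((-6*sqrt(6) - 4)/(3 - 8*sqrt(6))) ≈ -2.2967, atan((-4 + 6*sqrt(6))/(3 + 8*sqrt(6))) ≈ 0.4421

f''(x) = 3*sin(x) + 4*cos(x)
Second-derivative test at each critical point:
  f''(-2.2967) = -4.8990 < 0 → local maximum
  f''(0.4421) = 4.8990 > 0 → local minimum

Critical points: x = -pi + atan((-6*sqrt(6) - 4)/(3 - 8*sqrt(6))) ≈ -2.2967 (local maximum); x = atan((-4 + 6*sqrt(6))/(3 + 8*sqrt(6))) ≈ 0.4421 (local minimum)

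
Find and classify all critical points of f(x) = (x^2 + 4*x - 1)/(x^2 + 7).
f'(x) = 4*(-x^2 + 4*x + 7)/(x^4 + 14*x^2 + 49)

Solve f'(x) = 0:
  f'(x) = -4*(x^2 - 4*x - 7)/(x^2 + 7)^2; the denominator is positive wherever f is defined, so f'(x) = 0 ⇔ -4*x^2 + 16*x + 28 = 0.
  Factor: -4*x^2 + 16*x + 28 = -4*(x^2 - 4*x - 7); x^2 - 4*x - 7 = 0 has no rational roots; quadratic formula: x = (4 ± √44)/2.
  ⇒ x = 2 - sqrt(11) ≈ -1.3166, 2 + sqrt(11) ≈ 5.3166

f''(x) = 8*(x^3 - 6*x^2 - 21*x + 14)/(x^6 + 21*x^4 + 147*x^2 + 343)
Second-derivative test at each critical point:
  f''(-1.3166) = 0.3479 > 0 → local minimum
  f''(5.3166) = -0.0213 < 0 → local maximum

Critical points: x = 2 - sqrt(11) ≈ -1.3166 (local minimum); x = 2 + sqrt(11) ≈ 5.3166 (local maximum)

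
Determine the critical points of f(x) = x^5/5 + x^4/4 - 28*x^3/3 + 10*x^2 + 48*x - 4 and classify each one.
f'(x) = x^4 + x^3 - 28*x^2 + 20*x + 48

Solve f'(x) = 0:
  Factor: x^4 + x^3 - 28*x^2 + 20*x + 48 = (x - 4)*(x - 2)*(x + 1)*(x + 6) = 0.
  ⇒ x = -6, -1, 2, 4

f''(x) = 4*x^3 + 3*x^2 - 56*x + 20
Second-derivative test at each critical point:
  f''(-6) = -400 < 0 → local maximum
  f''(-1) = 75 > 0 → local minimum
  f''(2) = -48 < 0 → local maximum
  f''(4) = 100 > 0 → local minimum

Critical points: x = -6 (local maximum); x = -1 (local minimum); x = 2 (local maximum); x = 4 (local minimum)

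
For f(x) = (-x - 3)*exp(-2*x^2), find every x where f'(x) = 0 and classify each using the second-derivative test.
f'(x) = (4*x*(x + 3) - 1)*exp(-2*x^2)

Solve f'(x) = 0:
  f'(x) = (4*x^2 + 12*x - 1)·exp(-2*x^2) and exp(-2*x^2) > 0 for every x, so f'(x) = 0 ⇔ 4*x^2 + 12*x - 1 = 0.
  4*x^2 + 12*x - 1 = 0 has no rational roots; quadratic formula: x = (-12 ± √160)/8.
  ⇒ x = -sqrt(10)/2 - 3/2 ≈ -3.0811, -3/2 + sqrt(10)/2 ≈ 0.0811

f''(x) = 4*(-4*x^2*(x + 3) + 3*x + 3)*exp(-2*x^2)
Second-derivative test at each critical point:
  f''(-3.0811) = -7.181e-08 < 0 → local maximum
  f''(0.0811) = 12.4837 > 0 → local minimum

Critical points: x = -sqrt(10)/2 - 3/2 ≈ -3.0811 (local maximum); x = -3/2 + sqrt(10)/2 ≈ 0.0811 (local minimum)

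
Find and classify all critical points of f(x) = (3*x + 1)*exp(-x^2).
f'(x) = (-2*x*(3*x + 1) + 3)*exp(-x^2)

Solve f'(x) = 0:
  f'(x) = (-6*x^2 - 2*x + 3)·exp(-x^2) and exp(-x^2) > 0 for every x, so f'(x) = 0 ⇔ -6*x^2 - 2*x + 3 = 0.
  6*x^2 + 2*x - 3 = 0 has no rational roots; quadratic formula: x = (-2 ± √76)/12.
  ⇒ x = -sqrt(19)/6 - 1/6 ≈ -0.8931, -1/6 + sqrt(19)/6 ≈ 0.5598

f''(x) = 2*(2*x^2*(3*x + 1) - 9*x - 1)*exp(-x^2)
Second-derivative test at each critical point:
  f''(-0.8931) = 3.9261 > 0 → local minimum
  f''(0.5598) = -6.3724 < 0 → local maximum

Critical points: x = -sqrt(19)/6 - 1/6 ≈ -0.8931 (local minimum); x = -1/6 + sqrt(19)/6 ≈ 0.5598 (local maximum)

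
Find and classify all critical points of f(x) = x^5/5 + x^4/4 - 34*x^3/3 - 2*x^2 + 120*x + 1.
f'(x) = x^4 + x^3 - 34*x^2 - 4*x + 120

Solve f'(x) = 0:
  Factor: x^4 + x^3 - 34*x^2 - 4*x + 120 = (x - 5)*(x - 2)*(x + 2)*(x + 6) = 0.
  ⇒ x = -6, -2, 2, 5

f''(x) = 4*x^3 + 3*x^2 - 68*x - 4
Second-derivative test at each critical point:
  f''(-6) = -352 < 0 → local maximum
  f''(-2) = 112 > 0 → local minimum
  f''(2) = -96 < 0 → local maximum
  f''(5) = 231 > 0 → local minimum

Critical points: x = -6 (local maximum); x = -2 (local minimum); x = 2 (local maximum); x = 5 (local minimum)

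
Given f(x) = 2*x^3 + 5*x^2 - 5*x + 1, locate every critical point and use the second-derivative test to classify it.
f'(x) = 6*x^2 + 10*x - 5

Solve f'(x) = 0:
  6*x^2 + 10*x - 5 = 0 has no rational roots; quadratic formula: x = (-10 ± √220)/12.
  ⇒ x = -sqrt(55)/6 - 5/6 ≈ -2.0694, -5/6 + sqrt(55)/6 ≈ 0.4027

f''(x) = 12*x + 10
Second-derivative test at each critical point:
  f''(-2.0694) = -14.8324 < 0 → local maximum
  f''(0.4027) = 14.8324 > 0 → local minimum

Critical points: x = -sqrt(55)/6 - 5/6 ≈ -2.0694 (local maximum); x = -5/6 + sqrt(55)/6 ≈ 0.4027 (local minimum)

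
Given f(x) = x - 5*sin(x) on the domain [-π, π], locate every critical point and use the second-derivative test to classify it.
f'(x) = 1 - 5*cos(x)

Solve f'(x) = 0 on [-π, π]:
  f'(x) = 0 ⇔ cos(x) = 1/5, i.e. x = ±arccos(1/5) + 2nπ; keep the solutions lying in [-π, π].
  ⇒ x = -acos(1/5) ≈ -1.3694, acos(1/5) ≈ 1.3694

f''(x) = 5*sin(x)
Second-derivative test at each critical point:
  f''(-1.3694) = -4.8990 < 0 → local maximum
  f''(1.3694) = 4.8990 > 0 → local minimum

Critical points: x = -acos(1/5) ≈ -1.3694 (local maximum); x = acos(1/5) ≈ 1.3694 (local minimum)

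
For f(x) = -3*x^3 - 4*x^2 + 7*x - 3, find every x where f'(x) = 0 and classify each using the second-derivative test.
f'(x) = -9*x^2 - 8*x + 7

Solve f'(x) = 0:
  9*x^2 + 8*x - 7 = 0 has no rational roots; quadratic formula: x = (-8 ± √316)/18.
  ⇒ x = -sqrt(79)/9 - 4/9 ≈ -1.4320, -4/9 + sqrt(79)/9 ≈ 0.5431

f''(x) = -18*x - 8
Second-derivative test at each critical point:
  f''(-1.4320) = 17.7764 > 0 → local minimum
  f''(0.5431) = -17.7764 < 0 → local maximum

Critical points: x = -sqrt(79)/9 - 4/9 ≈ -1.4320 (local minimum); x = -4/9 + sqrt(79)/9 ≈ 0.5431 (local maximum)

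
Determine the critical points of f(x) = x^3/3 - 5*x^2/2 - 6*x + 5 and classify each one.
f'(x) = x^2 - 5*x - 6

Solve f'(x) = 0:
  Factor: x^2 - 5*x - 6 = (x - 6)*(x + 1) = 0.
  ⇒ x = -1, 6

f''(x) = 2*x - 5
Second-derivative test at each critical point:
  f''(-1) = -7 < 0 → local maximum
  f''(6) = 7 > 0 → local minimum

Critical points: x = -1 (local maximum); x = 6 (local minimum)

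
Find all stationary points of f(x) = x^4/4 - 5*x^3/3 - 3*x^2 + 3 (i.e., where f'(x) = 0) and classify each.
f'(x) = x*(x^2 - 5*x - 6)

Solve f'(x) = 0:
  Factor: x^3 - 5*x^2 - 6*x = x*(x - 6)*(x + 1) = 0.
  ⇒ x = -1, 0, 6

f''(x) = 3*x^2 - 10*x - 6
Second-derivative test at each critical point:
  f''(-1) = 7 > 0 → local minimum
  f''(0) = -6 < 0 → local maximum
  f''(6) = 42 > 0 → local minimum

Critical points: x = -1 (local minimum); x = 0 (local maximum); x = 6 (local minimum)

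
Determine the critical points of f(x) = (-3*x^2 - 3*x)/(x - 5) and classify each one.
f'(x) = 3*(-x^2 + 10*x + 5)/(x^2 - 10*x + 25)

Solve f'(x) = 0:
  f'(x) = -3*(x^2 - 10*x - 5)/(x - 5)^2; the denominator is positive wherever f is defined, so f'(x) = 0 ⇔ -3*x^2 + 30*x + 15 = 0.
  Factor: -3*x^2 + 30*x + 15 = -3*(x^2 - 10*x - 5); x^2 - 10*x - 5 = 0 has no rational roots; quadratic formula: x = (10 ± √120)/2.
  ⇒ x = 5 - sqrt(30) ≈ -0.4772, 5 + sqrt(30) ≈ 10.4772

f''(x) = -180/(x^3 - 15*x^2 + 75*x - 125)
Second-derivative test at each critical point:
  f''(-0.4772) = 1.0954 > 0 → local minimum
  f''(10.4772) = -1.0954 < 0 → local maximum

Critical points: x = 5 - sqrt(30) ≈ -0.4772 (local minimum); x = 5 + sqrt(30) ≈ 10.4772 (local maximum)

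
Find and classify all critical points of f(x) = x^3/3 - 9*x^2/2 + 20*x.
f'(x) = x^2 - 9*x + 20

Solve f'(x) = 0:
  Factor: x^2 - 9*x + 20 = (x - 5)*(x - 4) = 0.
  ⇒ x = 4, 5

f''(x) = 2*x - 9
Second-derivative test at each critical point:
  f''(4) = -1 < 0 → local maximum
  f''(5) = 1 > 0 → local minimum

Critical points: x = 4 (local maximum); x = 5 (local minimum)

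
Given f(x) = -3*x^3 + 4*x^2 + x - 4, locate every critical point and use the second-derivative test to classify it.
f'(x) = -9*x^2 + 8*x + 1

Solve f'(x) = 0:
  Factor: -9*x^2 + 8*x + 1 = -(x - 1)*(9*x + 1) = 0.
  ⇒ x = -1/9, 1

f''(x) = 8 - 18*x
Second-derivative test at each critical point:
  f''(-1/9) = 10 > 0 → local minimum
  f''(1) = -10 < 0 → local maximum

Critical points: x = -1/9 (local minimum); x = 1 (local maximum)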